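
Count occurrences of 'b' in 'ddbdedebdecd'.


Scanning 'ddbdedebdecd' for 'b':
  Position 2: 'b' -> MATCH (count: 1)
  Position 7: 'b' -> MATCH (count: 2)
Total occurrences of 'b': 2

2


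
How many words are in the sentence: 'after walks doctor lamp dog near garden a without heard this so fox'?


Counting words by splitting on spaces:
  Word 1: 'after'
  Word 2: 'walks'
  Word 3: 'doctor'
  Word 4: 'lamp'
  Word 5: 'dog'
  Word 6: 'near'
  Word 7: 'garden'
  Word 8: 'a'
  Word 9: 'without'
  Word 10: 'heard'
  Word 11: 'this'
  Word 12: 'so'
  Word 13: 'fox'
Total words: 13

13


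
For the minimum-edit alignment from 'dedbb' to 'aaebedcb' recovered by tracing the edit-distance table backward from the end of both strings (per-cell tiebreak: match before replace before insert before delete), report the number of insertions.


Edit distance = 5. Backtracking from cell (5, 8) with preference match > replace > insert > delete,
then listing the resulting alignment 'dedbb' -> 'aaebedcb' left to right:
  Step 1: insert 'a' [insertion #1]
  Step 2: insert 'a' [insertion #2]
  Step 3: insert 'e' [insertion #3]
  Step 4: replace d->b
  Step 5: keep 'e'
  Step 6: keep 'd'
  Step 7: replace b->c
  Step 8: keep 'b'
Total insertions: 3

3


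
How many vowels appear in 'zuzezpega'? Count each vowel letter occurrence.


Scanning each character of 'zuzezpega':
  Position 1: 'z' -> consonant (running count: 0)
  Position 2: 'u' -> vowel (running count: 1)
  Position 3: 'z' -> consonant (running count: 1)
  Position 4: 'e' -> vowel (running count: 2)
  Position 5: 'z' -> consonant (running count: 2)
  Position 6: 'p' -> consonant (running count: 2)
  Position 7: 'e' -> vowel (running count: 3)
  Position 8: 'g' -> consonant (running count: 3)
  Position 9: 'a' -> vowel (running count: 4)
Total vowels: 4

4


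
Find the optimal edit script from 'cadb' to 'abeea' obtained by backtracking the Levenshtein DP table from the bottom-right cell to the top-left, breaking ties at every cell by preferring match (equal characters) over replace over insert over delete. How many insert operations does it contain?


Edit distance = 5. Backtracking from cell (4, 5) with preference match > replace > insert > delete,
then listing the resulting alignment 'cadb' -> 'abeea' left to right:
  Step 1: insert 'a' [insertion #1]
  Step 2: replace c->b
  Step 3: replace a->e
  Step 4: replace d->e
  Step 5: replace b->a
Total insertions: 1

1


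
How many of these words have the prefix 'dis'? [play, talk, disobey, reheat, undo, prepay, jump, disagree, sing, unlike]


Checking each word for prefix 'dis':
  'play' -> no (count: 0)
  'talk' -> no (count: 0)
  'disobey' -> YES, starts with 'dis' (count: 1)
  'reheat' -> no (count: 1)
  'undo' -> no (count: 1)
  'prepay' -> no (count: 1)
  'jump' -> no (count: 1)
  'disagree' -> YES, starts with 'dis' (count: 2)
  'sing' -> no (count: 2)
  'unlike' -> no (count: 2)
Total with prefix 'dis': 2

2


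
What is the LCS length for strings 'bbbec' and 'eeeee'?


DP table for LCS of 'bbbec' and 'eeeee':
       e  e  e  e  e
    0  0  0  0  0  0
  b 0  0  0  0  0  0
  b 0  0  0  0  0  0
  b 0  0  0  0  0  0
  e 0  1  1  1  1  1
  c 0  1  1  1  1  1
LCS: 'e'
LCS length = 1

1


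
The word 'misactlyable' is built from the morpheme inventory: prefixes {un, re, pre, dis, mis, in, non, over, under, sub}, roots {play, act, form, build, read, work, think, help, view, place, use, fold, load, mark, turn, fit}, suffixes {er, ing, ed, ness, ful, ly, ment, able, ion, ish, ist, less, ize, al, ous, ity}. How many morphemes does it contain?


Segmenting 'misactlyable' against the inventory:
  'mis' -> prefix (morpheme 1)
  'act' -> root (morpheme 2)
  'ly' -> suffix (morpheme 3)
  'able' -> suffix (morpheme 4)
Total morphemes: 4

4


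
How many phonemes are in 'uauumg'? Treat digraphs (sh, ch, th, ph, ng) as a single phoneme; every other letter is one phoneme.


Parsing 'uauumg' greedily, digraphs first:
  'u' -> vowel phoneme (phonemes so far: 1)
  'a' -> vowel phoneme (phonemes so far: 2)
  'u' -> vowel phoneme (phonemes so far: 3)
  'u' -> vowel phoneme (phonemes so far: 4)
  'm' -> consonant phoneme (phonemes so far: 5)
  'g' -> consonant phoneme (phonemes so far: 6)
Total phonemes: 6

6


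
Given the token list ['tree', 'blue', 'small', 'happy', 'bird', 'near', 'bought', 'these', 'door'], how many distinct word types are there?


Listing all tokens and tracking unique types:
  Token 1: 'tree' -> NEW (unique so far: 1)
  Token 2: 'blue' -> NEW (unique so far: 2)
  Token 3: 'small' -> NEW (unique so far: 3)
  Token 4: 'happy' -> NEW (unique so far: 4)
  Token 5: 'bird' -> NEW (unique so far: 5)
  Token 6: 'near' -> NEW (unique so far: 6)
  Token 7: 'bought' -> NEW (unique so far: 7)
  Token 8: 'these' -> NEW (unique so far: 8)
  Token 9: 'door' -> NEW (unique so far: 9)
Unique types: ('bird', 'blue', 'bought', 'door', 'happy', 'near', 'small', 'these', 'tree')
Vocabulary size: 9

9


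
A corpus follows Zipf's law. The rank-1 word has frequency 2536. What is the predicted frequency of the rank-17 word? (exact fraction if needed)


Zipf's law: freq(rank) = f1 / rank
f1 = 2536, rank = 17
freq = 2536 / 17
GCD(2536, 17) = 1
Simplified: 2536/17

2536/17


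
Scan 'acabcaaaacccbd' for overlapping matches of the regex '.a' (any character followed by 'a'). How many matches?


Pattern: .a means any character followed by 'a'.
Scanning 'acabcaaaacccbd' position-by-position:
  Pos 0: window 'ac' -> no
  Pos 1: window 'ca' -> MATCH
  Pos 2: window 'ab' -> no
  Pos 3: window 'bc' -> no
  Pos 4: window 'ca' -> MATCH
  Pos 5: window 'aa' -> MATCH
  Pos 6: window 'aa' -> MATCH
  Pos 7: window 'aa' -> MATCH
  Pos 8: window 'ac' -> no
  Pos 9: window 'cc' -> no
  Pos 10: window 'cc' -> no
  Pos 11: window 'cb' -> no
  Pos 12: window 'bd' -> no
  Pos 13: window 'd' -> no
Total matches: 5

5


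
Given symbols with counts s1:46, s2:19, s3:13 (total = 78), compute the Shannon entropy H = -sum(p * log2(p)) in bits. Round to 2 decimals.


Computing entropy H = -sum(p_i * log2(p_i)):
  s1: p = 46/78 = 0.5897, -p*log2(p) = 0.4493
  s2: p = 19/78 = 0.2436, -p*log2(p) = 0.4963
  s3: p = 13/78 = 0.1667, -p*log2(p) = 0.4308
H = sum of terms = 1.3764
Rounded to 2 decimals: 1.38

1.38


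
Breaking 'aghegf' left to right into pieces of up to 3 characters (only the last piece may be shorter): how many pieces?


'aghegf' has 6 characters.
Chunking with max size 3:
  Chunk 1: 'agh' (positions 0-2)
  Chunk 2: 'egf' (positions 3-5)
Total chunks: ceil(6 / 3) = 2

2


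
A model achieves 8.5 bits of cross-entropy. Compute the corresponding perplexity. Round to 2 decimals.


Perplexity formula: PP = 2^H
H = 8.5
PP = 2^8.5
Decompose: 2^8.5 = 2^8 * 2^0.5 = 2^8 * sqrt(2)
2^8 = 256, sqrt(2) ~ 1.4142136
PP ~ 256 * 1.4142136 = 362.0386816
Rounded to 2 decimals: 362.04

362.04


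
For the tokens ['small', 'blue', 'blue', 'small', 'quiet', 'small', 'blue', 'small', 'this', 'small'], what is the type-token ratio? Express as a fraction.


Tokens: 10
Unique types: ('blue', 'quiet', 'small', 'this') = 4
TTR = 4/10
Simplify: divide both by 2 -> 2/5
TTR = 2/5

2/5


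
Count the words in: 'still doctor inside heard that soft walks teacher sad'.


Counting words by splitting on spaces:
  Word 1: 'still'
  Word 2: 'doctor'
  Word 3: 'inside'
  Word 4: 'heard'
  Word 5: 'that'
  Word 6: 'soft'
  Word 7: 'walks'
  Word 8: 'teacher'
  Word 9: 'sad'
Total words: 9

9


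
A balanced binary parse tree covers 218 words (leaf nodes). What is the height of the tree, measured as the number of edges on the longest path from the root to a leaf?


In a balanced binary tree with n leaves the deepest leaf is ceil(log2(n)) edges below the root.
log2(218) = 7.7682
ceil(7.7682) = 8
height (edges) = 8

8


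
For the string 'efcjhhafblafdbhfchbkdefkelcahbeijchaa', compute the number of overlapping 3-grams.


String 'efcjhhafblafdbhfchbkdefkelcahbeijchaa' has length L = 37.
Number of overlapping n-grams = L - n + 1
Substituting: 37 - 3 + 1 = 35

35


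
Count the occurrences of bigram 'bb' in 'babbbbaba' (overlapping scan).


Scanning 'babbbbaba' for bigram 'bb':
  Position 0: 'ba' -> no
  Position 1: 'ab' -> no
  Position 2: 'bb' -> MATCH
  Position 3: 'bb' -> MATCH
  Position 4: 'bb' -> MATCH
  Position 5: 'ba' -> no
  Position 6: 'ab' -> no
  Position 7: 'ba' -> no
Total matches: 3

3


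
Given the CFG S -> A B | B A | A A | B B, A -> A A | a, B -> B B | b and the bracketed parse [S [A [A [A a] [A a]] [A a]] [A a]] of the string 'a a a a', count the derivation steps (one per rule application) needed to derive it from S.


Every bracketed nonterminal node [X ...] in the tree is produced by exactly one rule application.
Reading the tree off as a leftmost derivation:
  Step 1: S  =>  A A   (applied S -> A A)
  Step 2: A A  =>  A A A   (applied A -> A A)
  Step 3: A A A  =>  A A A A   (applied A -> A A)
  Step 4: A A A A  =>  a A A A   (applied A -> a)
  Step 5: a A A A  =>  a a A A   (applied A -> a)
  Step 6: a a A A  =>  a a a A   (applied A -> a)
  Step 7: a a a A  =>  a a a a   (applied A -> a)
Final yield: a a a a
Total rewrite steps: 7

7


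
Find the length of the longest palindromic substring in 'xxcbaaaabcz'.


Scanning 'xxcbaaaabcz' for palindromic substrings.
Substring at positions 2-9: 'cbaaaabc'.
Check: reverse('cbaaaabc') = 'cbaaaabc' -> palindrome confirmed.
Neighbouring characters ('x' / 'z') break symmetry, so it cannot extend further.
No longer palindromic substring exists; longest length = 8

8


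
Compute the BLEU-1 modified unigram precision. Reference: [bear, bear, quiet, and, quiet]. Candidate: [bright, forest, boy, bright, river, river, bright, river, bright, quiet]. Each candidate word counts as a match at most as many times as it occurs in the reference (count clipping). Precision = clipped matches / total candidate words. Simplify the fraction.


Reference word counts: {'and': 1, 'bear': 2, 'quiet': 2}
Checking each candidate word (with clipping):
  'bright' -> not in reference -> no match (matches: 0)
  'forest' -> not in reference -> no match (matches: 0)
  'boy' -> not in reference -> no match (matches: 0)
  'bright' -> not in reference -> no match (matches: 0)
  'river' -> not in reference -> no match (matches: 0)
  'river' -> not in reference -> no match (matches: 0)
  'bright' -> not in reference -> no match (matches: 0)
  'river' -> not in reference -> no match (matches: 0)
  'bright' -> not in reference -> no match (matches: 0)
  'quiet' -> in reference (ref count 2, used 1/2) -> match (matches: 1)
Clipped matches: 1, Candidate length: 10
Precision = 1/10

1/10


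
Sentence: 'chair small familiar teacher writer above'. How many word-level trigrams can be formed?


Word trigrams from [6] words:
  Trigram 1: (chair small familiar)
  Trigram 2: (small familiar teacher)
  Trigram 3: (familiar teacher writer)
  Trigram 4: (teacher writer above)
Total word trigrams: 6 - 2 = 4

4


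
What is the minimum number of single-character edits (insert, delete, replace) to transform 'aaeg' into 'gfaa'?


Building DP table for s1='aaeg' (len 4) and s2='gfaa' (len 4):
       g  f  a  a
    0  1  2  3  4
  a 1  1  2  2  3
  a 2  2  2  2  2
  e 3  3  3  3  3
  g 4  3  4  4  4
Edit distance = dp[4][4] = 4

4


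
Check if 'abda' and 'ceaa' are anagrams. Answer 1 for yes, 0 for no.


Sort characters of 'abda': 'aabd'
Sort characters of 'ceaa': 'aace'
Sorted forms differ -> they are NOT anagrams
Result: 0

0


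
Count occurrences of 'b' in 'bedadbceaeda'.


Scanning 'bedadbceaeda' for 'b':
  Position 0: 'b' -> MATCH (count: 1)
  Position 5: 'b' -> MATCH (count: 2)
Total occurrences of 'b': 2

2


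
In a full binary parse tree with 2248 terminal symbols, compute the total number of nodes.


Leaf nodes (terminals): 2248
Internal nodes = n - 1 = 2248 - 1 = 2247
Total = leaves + internal = 2248 + 2247 = 4495

4495


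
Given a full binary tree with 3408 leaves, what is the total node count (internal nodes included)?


Leaf nodes (terminals): 3408
Internal nodes = n - 1 = 3408 - 1 = 3407
Total = leaves + internal = 3408 + 3407 = 6815

6815


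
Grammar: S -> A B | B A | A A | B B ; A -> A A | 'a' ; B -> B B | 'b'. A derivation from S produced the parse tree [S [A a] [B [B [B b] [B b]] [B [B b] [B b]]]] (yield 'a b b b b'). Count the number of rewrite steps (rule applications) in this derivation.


Every bracketed nonterminal node [X ...] in the tree is produced by exactly one rule application.
Reading the tree off as a leftmost derivation:
  Step 1: S  =>  A B   (applied S -> A B)
  Step 2: A B  =>  a B   (applied A -> a)
  Step 3: a B  =>  a B B   (applied B -> B B)
  Step 4: a B B  =>  a B B B   (applied B -> B B)
  Step 5: a B B B  =>  a b B B   (applied B -> b)
  Step 6: a b B B  =>  a b b B   (applied B -> b)
  Step 7: a b b B  =>  a b b B B   (applied B -> B B)
  Step 8: a b b B B  =>  a b b b B   (applied B -> b)
  Step 9: a b b b B  =>  a b b b b   (applied B -> b)
Final yield: a b b b b
Total rewrite steps: 9

9


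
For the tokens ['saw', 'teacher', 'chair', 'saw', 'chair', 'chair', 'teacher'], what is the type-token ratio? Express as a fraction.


Tokens: 7
Unique types: ('chair', 'saw', 'teacher') = 3
TTR = 3/7
Already in lowest terms.

3/7


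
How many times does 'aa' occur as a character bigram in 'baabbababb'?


Scanning 'baabbababb' for bigram 'aa':
  Position 0: 'ba' -> no
  Position 1: 'aa' -> MATCH
  Position 2: 'ab' -> no
  Position 3: 'bb' -> no
  Position 4: 'ba' -> no
  Position 5: 'ab' -> no
  Position 6: 'ba' -> no
  Position 7: 'ab' -> no
  Position 8: 'bb' -> no
Total matches: 1

1


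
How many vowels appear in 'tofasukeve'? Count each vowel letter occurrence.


Scanning each character of 'tofasukeve':
  Position 1: 't' -> consonant (running count: 0)
  Position 2: 'o' -> vowel (running count: 1)
  Position 3: 'f' -> consonant (running count: 1)
  Position 4: 'a' -> vowel (running count: 2)
  Position 5: 's' -> consonant (running count: 2)
  Position 6: 'u' -> vowel (running count: 3)
  Position 7: 'k' -> consonant (running count: 3)
  Position 8: 'e' -> vowel (running count: 4)
  Position 9: 'v' -> consonant (running count: 4)
  Position 10: 'e' -> vowel (running count: 5)
Total vowels: 5

5


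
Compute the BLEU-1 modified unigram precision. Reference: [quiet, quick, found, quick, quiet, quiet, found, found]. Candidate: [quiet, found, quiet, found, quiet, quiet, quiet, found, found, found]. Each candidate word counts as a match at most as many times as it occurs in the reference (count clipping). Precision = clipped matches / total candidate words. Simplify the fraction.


Reference word counts: {'found': 3, 'quick': 2, 'quiet': 3}
Checking each candidate word (with clipping):
  'quiet' -> in reference (ref count 3, used 1/3) -> match (matches: 1)
  'found' -> in reference (ref count 3, used 1/3) -> match (matches: 2)
  'quiet' -> in reference (ref count 3, used 2/3) -> match (matches: 3)
  'found' -> in reference (ref count 3, used 2/3) -> match (matches: 4)
  'quiet' -> in reference (ref count 3, used 3/3) -> match (matches: 5)
  'quiet' -> ref count 3 already used up (3/3) -> clipped, no match (matches: 5)
  'quiet' -> ref count 3 already used up (3/3) -> clipped, no match (matches: 5)
  'found' -> in reference (ref count 3, used 3/3) -> match (matches: 6)
  'found' -> ref count 3 already used up (3/3) -> clipped, no match (matches: 6)
  'found' -> ref count 3 already used up (3/3) -> clipped, no match (matches: 6)
Clipped matches: 6, Candidate length: 10
Precision = 6/10 = 3/5

3/5


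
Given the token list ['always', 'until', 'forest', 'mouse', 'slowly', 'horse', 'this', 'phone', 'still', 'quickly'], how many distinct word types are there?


Listing all tokens and tracking unique types:
  Token 1: 'always' -> NEW (unique so far: 1)
  Token 2: 'until' -> NEW (unique so far: 2)
  Token 3: 'forest' -> NEW (unique so far: 3)
  Token 4: 'mouse' -> NEW (unique so far: 4)
  Token 5: 'slowly' -> NEW (unique so far: 5)
  Token 6: 'horse' -> NEW (unique so far: 6)
  Token 7: 'this' -> NEW (unique so far: 7)
  Token 8: 'phone' -> NEW (unique so far: 8)
  Token 9: 'still' -> NEW (unique so far: 9)
  Token 10: 'quickly' -> NEW (unique so far: 10)
Unique types: ('always', 'forest', 'horse', 'mouse', 'phone', 'quickly', 'slowly', 'still', 'this', 'until')
Vocabulary size: 10

10


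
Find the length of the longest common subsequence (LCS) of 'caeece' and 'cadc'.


DP table for LCS of 'caeece' and 'cadc':
       c  a  d  c
    0  0  0  0  0
  c 0  1  1  1  1
  a 0  1  2  2  2
  e 0  1  2  2  2
  e 0  1  2  2  2
  c 0  1  2  2  3
  e 0  1  2  2  3
LCS: 'cac'
LCS length = 3

3


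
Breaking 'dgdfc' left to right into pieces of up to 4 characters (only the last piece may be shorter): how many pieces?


'dgdfc' has 5 characters.
Chunking with max size 4:
  Chunk 1: 'dgdf' (positions 0-3)
  Chunk 2: 'c' (positions 4-4)
Total chunks: ceil(5 / 4) = 2

2


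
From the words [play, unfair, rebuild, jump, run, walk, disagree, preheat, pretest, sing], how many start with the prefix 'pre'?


Checking each word for prefix 'pre':
  'play' -> no (count: 0)
  'unfair' -> no (count: 0)
  'rebuild' -> no (count: 0)
  'jump' -> no (count: 0)
  'run' -> no (count: 0)
  'walk' -> no (count: 0)
  'disagree' -> no (count: 0)
  'preheat' -> YES, starts with 'pre' (count: 1)
  'pretest' -> YES, starts with 'pre' (count: 2)
  'sing' -> no (count: 2)
Total with prefix 'pre': 2

2


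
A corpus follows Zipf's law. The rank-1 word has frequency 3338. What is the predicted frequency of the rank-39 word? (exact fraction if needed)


Zipf's law: freq(rank) = f1 / rank
f1 = 3338, rank = 39
freq = 3338 / 39
GCD(3338, 39) = 1
Simplified: 3338/39

3338/39


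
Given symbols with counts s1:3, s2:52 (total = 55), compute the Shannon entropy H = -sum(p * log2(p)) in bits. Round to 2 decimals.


Computing entropy H = -sum(p_i * log2(p_i)):
  s1: p = 3/55 = 0.0545, -p*log2(p) = 0.2289
  s2: p = 52/55 = 0.9455, -p*log2(p) = 0.0765
H = sum of terms = 0.3054
Rounded to 2 decimals: 0.31

0.31


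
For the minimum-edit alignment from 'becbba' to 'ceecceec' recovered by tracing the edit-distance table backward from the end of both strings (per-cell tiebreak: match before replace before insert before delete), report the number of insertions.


Edit distance = 6. Backtracking from cell (6, 8) with preference match > replace > insert > delete,
then listing the resulting alignment 'becbba' -> 'ceecceec' left to right:
  Step 1: insert 'c' [insertion #1]
  Step 2: replace b->e
  Step 3: keep 'e'
  Step 4: insert 'c' [insertion #2]
  Step 5: keep 'c'
  Step 6: replace b->e
  Step 7: replace b->e
  Step 8: replace a->c
Total insertions: 2

2


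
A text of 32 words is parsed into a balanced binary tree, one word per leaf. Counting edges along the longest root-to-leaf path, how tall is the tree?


In a balanced binary tree with n leaves the deepest leaf is ceil(log2(n)) edges below the root.
log2(32) = 5.0000
ceil(5.0000) = 5
height (edges) = 5

5


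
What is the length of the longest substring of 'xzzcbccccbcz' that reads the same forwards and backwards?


Scanning 'xzzcbccccbcz' for palindromic substrings.
Substring at positions 2-11: 'zcbccccbcz'.
Check: reverse('zcbccccbcz') = 'zcbccccbcz' -> palindrome confirmed.
Neighbouring characters ('z' / '-') break symmetry, so it cannot extend further.
No longer palindromic substring exists; longest length = 10

10


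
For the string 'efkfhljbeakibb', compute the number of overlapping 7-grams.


String 'efkfhljbeakibb' has length L = 14.
Number of overlapping n-grams = L - n + 1
Substituting: 14 - 7 + 1 = 8

8


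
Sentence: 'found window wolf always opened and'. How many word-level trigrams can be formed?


Word trigrams from [6] words:
  Trigram 1: (found window wolf)
  Trigram 2: (window wolf always)
  Trigram 3: (wolf always opened)
  Trigram 4: (always opened and)
Total word trigrams: 6 - 2 = 4

4


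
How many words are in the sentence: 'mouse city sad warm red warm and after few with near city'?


Counting words by splitting on spaces:
  Word 1: 'mouse'
  Word 2: 'city'
  Word 3: 'sad'
  Word 4: 'warm'
  Word 5: 'red'
  Word 6: 'warm'
  Word 7: 'and'
  Word 8: 'after'
  Word 9: 'few'
  Word 10: 'with'
  Word 11: 'near'
  Word 12: 'city'
Total words: 12

12


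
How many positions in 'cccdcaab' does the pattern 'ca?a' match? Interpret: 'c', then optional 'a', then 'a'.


Pattern: ca?a means 'c', then optional 'a', then 'a'.
Scanning 'cccdcaab' position-by-position:
  Pos 0: window 'ccc' -> no
  Pos 1: window 'ccd' -> no
  Pos 2: window 'cdc' -> no
  Pos 3: window 'dca' -> no
  Pos 4: window 'caa' -> MATCH
  Pos 5: window 'aab' -> no
  Pos 6: window 'ab' -> no
  Pos 7: window 'b' -> no
Total matches: 1

1


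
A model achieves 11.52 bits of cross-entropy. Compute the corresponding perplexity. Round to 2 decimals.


Perplexity formula: PP = 2^H
H = 11.52
PP = 2^11.52
Decompose: 2^11.52 = 2^11 * 2^0.52
2^11 = 2048, 2^0.52 ~ 1.4339552
PP ~ 2048 * 1.4339552 = 2936.7402496
Rounded to 2 decimals: 2936.74

2936.74


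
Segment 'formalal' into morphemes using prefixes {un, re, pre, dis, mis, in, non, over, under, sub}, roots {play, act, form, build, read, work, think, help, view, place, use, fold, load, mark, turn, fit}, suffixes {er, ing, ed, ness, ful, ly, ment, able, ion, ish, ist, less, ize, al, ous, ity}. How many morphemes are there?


Segmenting 'formalal' against the inventory:
  'form' -> root (morpheme 1)
  'al' -> suffix (morpheme 2)
  'al' -> suffix (morpheme 3)
Total morphemes: 3

3


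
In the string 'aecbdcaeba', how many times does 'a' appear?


Scanning 'aecbdcaeba' for 'a':
  Position 0: 'a' -> MATCH (count: 1)
  Position 6: 'a' -> MATCH (count: 2)
  Position 9: 'a' -> MATCH (count: 3)
Total occurrences of 'a': 3

3


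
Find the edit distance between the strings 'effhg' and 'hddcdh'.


Building DP table for s1='effhg' (len 5) and s2='hddcdh' (len 6):
       h  d  d  c  d  h
    0  1  2  3  4  5  6
  e 1  1  2  3  4  5  6
  f 2  2  2  3  4  5  6
  f 3  3  3  3  4  5  6
  h 4  3  4  4  4  5  5
  g 5  4  4  5  5  5  6
Edit distance = dp[5][6] = 6

6


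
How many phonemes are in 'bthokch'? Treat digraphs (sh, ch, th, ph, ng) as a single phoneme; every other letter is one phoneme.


Parsing 'bthokch' greedily, digraphs first:
  'b' -> consonant phoneme (phonemes so far: 1)
  'th' -> digraph (1 consonant phoneme) (phonemes so far: 2)
  'o' -> vowel phoneme (phonemes so far: 3)
  'k' -> consonant phoneme (phonemes so far: 4)
  'ch' -> digraph (1 consonant phoneme) (phonemes so far: 5)
Total phonemes: 5

5


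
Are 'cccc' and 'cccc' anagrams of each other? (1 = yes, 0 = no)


Sort characters of 'cccc': 'cccc'
Sort characters of 'cccc': 'cccc'
Sorted forms match -> they ARE anagrams
Result: 1

1


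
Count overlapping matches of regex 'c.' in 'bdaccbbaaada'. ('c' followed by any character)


Pattern: c. means 'c' followed by any character.
Scanning 'bdaccbbaaada' position-by-position:
  Pos 0: window 'bd' -> no
  Pos 1: window 'da' -> no
  Pos 2: window 'ac' -> no
  Pos 3: window 'cc' -> MATCH
  Pos 4: window 'cb' -> MATCH
  Pos 5: window 'bb' -> no
  Pos 6: window 'ba' -> no
  Pos 7: window 'aa' -> no
  Pos 8: window 'aa' -> no
  Pos 9: window 'ad' -> no
  Pos 10: window 'da' -> no
  Pos 11: window 'a' -> no
Total matches: 2

2


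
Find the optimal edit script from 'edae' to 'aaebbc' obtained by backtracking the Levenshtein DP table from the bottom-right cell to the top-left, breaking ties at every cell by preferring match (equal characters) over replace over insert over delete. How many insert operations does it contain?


Edit distance = 5. Backtracking from cell (4, 6) with preference match > replace > insert > delete,
then listing the resulting alignment 'edae' -> 'aaebbc' left to right:
  Step 1: insert 'a' [insertion #1]
  Step 2: insert 'a' [insertion #2]
  Step 3: keep 'e'
  Step 4: replace d->b
  Step 5: replace a->b
  Step 6: replace e->c
Total insertions: 2

2


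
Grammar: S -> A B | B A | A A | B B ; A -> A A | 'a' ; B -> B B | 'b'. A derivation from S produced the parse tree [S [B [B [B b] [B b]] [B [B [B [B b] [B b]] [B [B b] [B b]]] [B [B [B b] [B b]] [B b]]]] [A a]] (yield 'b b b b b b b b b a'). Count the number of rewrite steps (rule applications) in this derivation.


Every bracketed nonterminal node [X ...] in the tree is produced by exactly one rule application.
Reading the tree off as a leftmost derivation:
  Step 1: S  =>  B A   (applied S -> B A)
  Step 2: B A  =>  B B A   (applied B -> B B)
  Step 3: B B A  =>  B B B A   (applied B -> B B)
  Step 4: B B B A  =>  b B B A   (applied B -> b)
  Step 5: b B B A  =>  b b B A   (applied B -> b)
  Step 6: b b B A  =>  b b B B A   (applied B -> B B)
  Step 7: b b B B A  =>  b b B B B A   (applied B -> B B)
  Step 8: b b B B B A  =>  b b B B B B A   (applied B -> B B)
  Step 9: b b B B B B A  =>  b b b B B B A   (applied B -> b)
  Step 10: b b b B B B A  =>  b b b b B B A   (applied B -> b)
  Step 11: b b b b B B A  =>  b b b b B B B A   (applied B -> B B)
  Step 12: b b b b B B B A  =>  b b b b b B B A   (applied B -> b)
  Step 13: b b b b b B B A  =>  b b b b b b B A   (applied B -> b)
  Step 14: b b b b b b B A  =>  b b b b b b B B A   (applied B -> B B)
  Step 15: b b b b b b B B A  =>  b b b b b b B B B A   (applied B -> B B)
  Step 16: b b b b b b B B B A  =>  b b b b b b b B B A   (applied B -> b)
  Step 17: b b b b b b b B B A  =>  b b b b b b b b B A   (applied B -> b)
  Step 18: b b b b b b b b B A  =>  b b b b b b b b b A   (applied B -> b)
  Step 19: b b b b b b b b b A  =>  b b b b b b b b b a   (applied A -> a)
Final yield: b b b b b b b b b a
Total rewrite steps: 19

19


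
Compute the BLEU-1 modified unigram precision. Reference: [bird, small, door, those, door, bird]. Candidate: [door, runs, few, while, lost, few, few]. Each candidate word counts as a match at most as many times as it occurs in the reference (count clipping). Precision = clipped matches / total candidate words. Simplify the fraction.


Reference word counts: {'bird': 2, 'door': 2, 'small': 1, 'those': 1}
Checking each candidate word (with clipping):
  'door' -> in reference (ref count 2, used 1/2) -> match (matches: 1)
  'runs' -> not in reference -> no match (matches: 1)
  'few' -> not in reference -> no match (matches: 1)
  'while' -> not in reference -> no match (matches: 1)
  'lost' -> not in reference -> no match (matches: 1)
  'few' -> not in reference -> no match (matches: 1)
  'few' -> not in reference -> no match (matches: 1)
Clipped matches: 1, Candidate length: 7
Precision = 1/7

1/7


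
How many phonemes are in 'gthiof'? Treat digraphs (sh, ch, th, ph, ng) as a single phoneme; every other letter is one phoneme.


Parsing 'gthiof' greedily, digraphs first:
  'g' -> consonant phoneme (phonemes so far: 1)
  'th' -> digraph (1 consonant phoneme) (phonemes so far: 2)
  'i' -> vowel phoneme (phonemes so far: 3)
  'o' -> vowel phoneme (phonemes so far: 4)
  'f' -> consonant phoneme (phonemes so far: 5)
Total phonemes: 5

5


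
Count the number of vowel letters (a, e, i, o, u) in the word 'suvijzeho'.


Scanning each character of 'suvijzeho':
  Position 1: 's' -> consonant (running count: 0)
  Position 2: 'u' -> vowel (running count: 1)
  Position 3: 'v' -> consonant (running count: 1)
  Position 4: 'i' -> vowel (running count: 2)
  Position 5: 'j' -> consonant (running count: 2)
  Position 6: 'z' -> consonant (running count: 2)
  Position 7: 'e' -> vowel (running count: 3)
  Position 8: 'h' -> consonant (running count: 3)
  Position 9: 'o' -> vowel (running count: 4)
Total vowels: 4

4


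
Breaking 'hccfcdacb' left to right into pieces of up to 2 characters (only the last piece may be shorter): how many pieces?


'hccfcdacb' has 9 characters.
Chunking with max size 2:
  Chunk 1: 'hc' (positions 0-1)
  Chunk 2: 'cf' (positions 2-3)
  Chunk 3: 'cd' (positions 4-5)
  Chunk 4: 'ac' (positions 6-7)
  Chunk 5: 'b' (positions 8-8)
Total chunks: ceil(9 / 2) = 5

5


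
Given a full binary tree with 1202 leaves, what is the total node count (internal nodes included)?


Leaf nodes (terminals): 1202
Internal nodes = n - 1 = 1202 - 1 = 1201
Total = leaves + internal = 1202 + 1201 = 2403

2403


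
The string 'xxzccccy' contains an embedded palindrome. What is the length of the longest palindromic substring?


Scanning 'xxzccccy' for palindromic substrings.
Substring at positions 3-6: 'cccc'.
Check: reverse('cccc') = 'cccc' -> palindrome confirmed.
Neighbouring characters ('z' / 'y') break symmetry, so it cannot extend further.
No longer palindromic substring exists; longest length = 4

4


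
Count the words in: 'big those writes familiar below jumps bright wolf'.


Counting words by splitting on spaces:
  Word 1: 'big'
  Word 2: 'those'
  Word 3: 'writes'
  Word 4: 'familiar'
  Word 5: 'below'
  Word 6: 'jumps'
  Word 7: 'bright'
  Word 8: 'wolf'
Total words: 8

8


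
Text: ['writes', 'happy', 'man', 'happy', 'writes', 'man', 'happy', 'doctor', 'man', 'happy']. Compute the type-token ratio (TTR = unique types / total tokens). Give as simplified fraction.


Tokens: 10
Unique types: ('doctor', 'happy', 'man', 'writes') = 4
TTR = 4/10
Simplify: divide both by 2 -> 2/5
TTR = 2/5

2/5


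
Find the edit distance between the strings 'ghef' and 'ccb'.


Building DP table for s1='ghef' (len 4) and s2='ccb' (len 3):
       c  c  b
    0  1  2  3
  g 1  1  2  3
  h 2  2  2  3
  e 3  3  3  3
  f 4  4  4  4
Edit distance = dp[4][3] = 4

4


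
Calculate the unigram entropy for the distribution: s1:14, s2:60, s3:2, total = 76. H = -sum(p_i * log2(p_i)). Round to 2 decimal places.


Computing entropy H = -sum(p_i * log2(p_i)):
  s1: p = 14/76 = 0.1842, -p*log2(p) = 0.4496
  s2: p = 60/76 = 0.7895, -p*log2(p) = 0.2692
  s3: p = 2/76 = 0.0263, -p*log2(p) = 0.1381
H = sum of terms = 0.8569
Rounded to 2 decimals: 0.86

0.86


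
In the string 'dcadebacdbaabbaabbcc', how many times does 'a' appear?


Scanning 'dcadebacdbaabbaabbcc' for 'a':
  Position 2: 'a' -> MATCH (count: 1)
  Position 6: 'a' -> MATCH (count: 2)
  Position 10: 'a' -> MATCH (count: 3)
  Position 11: 'a' -> MATCH (count: 4)
  Position 14: 'a' -> MATCH (count: 5)
  Position 15: 'a' -> MATCH (count: 6)
Total occurrences of 'a': 6

6


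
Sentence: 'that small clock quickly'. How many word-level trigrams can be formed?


Word trigrams from [4] words:
  Trigram 1: (that small clock)
  Trigram 2: (small clock quickly)
Total word trigrams: 4 - 2 = 2

2


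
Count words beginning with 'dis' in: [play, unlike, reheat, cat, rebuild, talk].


Checking each word for prefix 'dis':
  'play' -> no (count: 0)
  'unlike' -> no (count: 0)
  'reheat' -> no (count: 0)
  'cat' -> no (count: 0)
  'rebuild' -> no (count: 0)
  'talk' -> no (count: 0)
Total with prefix 'dis': 0

0


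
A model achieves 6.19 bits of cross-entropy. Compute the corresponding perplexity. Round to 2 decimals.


Perplexity formula: PP = 2^H
H = 6.19
PP = 2^6.19
Decompose: 2^6.19 = 2^6 * 2^0.19
2^6 = 64, 2^0.19 ~ 1.1407637
PP ~ 64 * 1.1407637 = 73.0088768
Rounded to 2 decimals: 73.01

73.01


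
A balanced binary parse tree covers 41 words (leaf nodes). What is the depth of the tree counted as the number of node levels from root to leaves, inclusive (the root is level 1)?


In a balanced binary tree with n leaves the deepest leaf is ceil(log2(n)) edges below the root,
so counting node levels inclusive of root and leaves gives ceil(log2(n)) + 1 levels.
log2(41) = 5.3576
ceil(5.3576) = 6
levels = 6 + 1 = 7

7


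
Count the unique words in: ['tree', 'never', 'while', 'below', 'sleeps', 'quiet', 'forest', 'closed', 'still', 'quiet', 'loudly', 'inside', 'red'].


Listing all tokens and tracking unique types:
  Token 1: 'tree' -> NEW (unique so far: 1)
  Token 2: 'never' -> NEW (unique so far: 2)
  Token 3: 'while' -> NEW (unique so far: 3)
  Token 4: 'below' -> NEW (unique so far: 4)
  Token 5: 'sleeps' -> NEW (unique so far: 5)
  Token 6: 'quiet' -> NEW (unique so far: 6)
  Token 7: 'forest' -> NEW (unique so far: 7)
  Token 8: 'closed' -> NEW (unique so far: 8)
  Token 9: 'still' -> NEW (unique so far: 9)
  Token 10: 'quiet' -> duplicate (unique so far: 9)
  Token 11: 'loudly' -> NEW (unique so far: 10)
  Token 12: 'inside' -> NEW (unique so far: 11)
  Token 13: 'red' -> NEW (unique so far: 12)
Unique types: ('below', 'closed', 'forest', 'inside', 'loudly', 'never', 'quiet', 'red', 'sleeps', 'still', 'tree', 'while')
Vocabulary size: 12

12


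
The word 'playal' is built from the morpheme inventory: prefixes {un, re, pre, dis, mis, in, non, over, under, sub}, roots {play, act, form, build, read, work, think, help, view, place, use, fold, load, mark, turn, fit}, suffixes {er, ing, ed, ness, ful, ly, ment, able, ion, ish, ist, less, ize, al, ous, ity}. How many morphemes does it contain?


Segmenting 'playal' against the inventory:
  'play' -> root (morpheme 1)
  'al' -> suffix (morpheme 2)
Total morphemes: 2

2


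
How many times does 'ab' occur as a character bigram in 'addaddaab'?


Scanning 'addaddaab' for bigram 'ab':
  Position 0: 'ad' -> no
  Position 1: 'dd' -> no
  Position 2: 'da' -> no
  Position 3: 'ad' -> no
  Position 4: 'dd' -> no
  Position 5: 'da' -> no
  Position 6: 'aa' -> no
  Position 7: 'ab' -> MATCH
Total matches: 1

1


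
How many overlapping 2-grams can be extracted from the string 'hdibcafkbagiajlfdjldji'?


String 'hdibcafkbagiajlfdjldji' has length L = 22.
Number of overlapping n-grams = L - n + 1
Substituting: 22 - 2 + 1 = 21

21


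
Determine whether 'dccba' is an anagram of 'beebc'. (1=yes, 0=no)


Sort characters of 'dccba': 'abccd'
Sort characters of 'beebc': 'bbcee'
Sorted forms differ -> they are NOT anagrams
Result: 0

0


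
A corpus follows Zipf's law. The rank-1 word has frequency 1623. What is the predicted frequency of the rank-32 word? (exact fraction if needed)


Zipf's law: freq(rank) = f1 / rank
f1 = 1623, rank = 32
freq = 1623 / 32
GCD(1623, 32) = 1
Simplified: 1623/32

1623/32


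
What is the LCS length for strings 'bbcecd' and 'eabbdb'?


DP table for LCS of 'bbcecd' and 'eabbdb':
       e  a  b  b  d  b
    0  0  0  0  0  0  0
  b 0  0  0  1  1  1  1
  b 0  0  0  1  2  2  2
  c 0  0  0  1  2  2  2
  e 0  1  1  1  2  2  2
  c 0  1  1  1  2  2  2
  d 0  1  1  1  2  3  3
LCS: 'bbd'
LCS length = 3

3


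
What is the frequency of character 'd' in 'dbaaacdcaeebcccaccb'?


Scanning 'dbaaacdcaeebcccaccb' for 'd':
  Position 0: 'd' -> MATCH (count: 1)
  Position 6: 'd' -> MATCH (count: 2)
Total occurrences of 'd': 2

2


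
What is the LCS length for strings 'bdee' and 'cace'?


DP table for LCS of 'bdee' and 'cace':
       c  a  c  e
    0  0  0  0  0
  b 0  0  0  0  0
  d 0  0  0  0  0
  e 0  0  0  0  1
  e 0  0  0  0  1
LCS: 'e'
LCS length = 1

1


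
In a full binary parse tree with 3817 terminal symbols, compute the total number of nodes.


Leaf nodes (terminals): 3817
Internal nodes = n - 1 = 3817 - 1 = 3816
Total = leaves + internal = 3817 + 3816 = 7633

7633


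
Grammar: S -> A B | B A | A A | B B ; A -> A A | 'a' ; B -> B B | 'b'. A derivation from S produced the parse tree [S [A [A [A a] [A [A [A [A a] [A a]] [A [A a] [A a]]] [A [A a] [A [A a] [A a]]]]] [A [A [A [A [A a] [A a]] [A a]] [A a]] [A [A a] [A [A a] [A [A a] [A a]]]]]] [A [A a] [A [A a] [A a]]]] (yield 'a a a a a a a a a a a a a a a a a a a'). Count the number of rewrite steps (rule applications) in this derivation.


Every bracketed nonterminal node [X ...] in the tree is produced by exactly one rule application.
Reading the tree off as a leftmost derivation:
  Step 1: S  =>  A A   (applied S -> A A)
  Step 2: A A  =>  A A A   (applied A -> A A)
  Step 3: A A A  =>  A A A A   (applied A -> A A)
  Step 4: A A A A  =>  a A A A   (applied A -> a)
  Step 5: a A A A  =>  a A A A A   (applied A -> A A)
  Step 6: a A A A A  =>  a A A A A A   (applied A -> A A)
  Step 7: a A A A A A  =>  a A A A A A A   (applied A -> A A)
  Step 8: a A A A A A A  =>  a a A A A A A   (applied A -> a)
  Step 9: a a A A A A A  =>  a a a A A A A   (applied A -> a)
  Step 10: a a a A A A A  =>  a a a A A A A A   (applied A -> A A)
  Step 11: a a a A A A A A  =>  a a a a A A A A   (applied A -> a)
  Step 12: a a a a A A A A  =>  a a a a a A A A   (applied A -> a)
  Step 13: a a a a a A A A  =>  a a a a a A A A A   (applied A -> A A)
  Step 14: a a a a a A A A A  =>  a a a a a a A A A   (applied A -> a)
  Step 15: a a a a a a A A A  =>  a a a a a a A A A A   (applied A -> A A)
  Step 16: a a a a a a A A A A  =>  a a a a a a a A A A   (applied A -> a)
  Step 17: a a a a a a a A A A  =>  a a a a a a a a A A   (applied A -> a)
  Step 18: a a a a a a a a A A  =>  a a a a a a a a A A A   (applied A -> A A)
  Step 19: a a a a a a a a A A A  =>  a a a a a a a a A A A A   (applied A -> A A)
  Step 20: a a a a a a a a A A A A  =>  a a a a a a a a A A A A A   (applied A -> A A)
  Step 21: a a a a a a a a A A A A A  =>  a a a a a a a a A A A A A A   (applied A -> A A)
  Step 22: a a a a a a a a A A A A A A  =>  a a a a a a a a a A A A A A   (applied A -> a)
  Step 23: a a a a a a a a a A A A A A  =>  a a a a a a a a a a A A A A   (applied A -> a)
  Step 24: a a a a a a a a a a A A A A  =>  a a a a a a a a a a a A A A   (applied A -> a)
  Step 25: a a a a a a a a a a a A A A  =>  a a a a a a a a a a a a A A   (applied A -> a)
  Step 26: a a a a a a a a a a a a A A  =>  a a a a a a a a a a a a A A A   (applied A -> A A)
  Step 27: a a a a a a a a a a a a A A A  =>  a a a a a a a a a a a a a A A   (applied A -> a)
  Step 28: a a a a a a a a a a a a a A A  =>  a a a a a a a a a a a a a A A A   (applied A -> A A)
  Step 29: a a a a a a a a a a a a a A A A  =>  a a a a a a a a a a a a a a A A   (applied A -> a)
  Step 30: a a a a a a a a a a a a a a A A  =>  a a a a a a a a a a a a a a A A A   (applied A -> A A)
  Step 31: a a a a a a a a a a a a a a A A A  =>  a a a a a a a a a a a a a a a A A   (applied A -> a)
  Step 32: a a a a a a a a a a a a a a a A A  =>  a a a a a a a a a a a a a a a a A   (applied A -> a)
  Step 33: a a a a a a a a a a a a a a a a A  =>  a a a a a a a a a a a a a a a a A A   (applied A -> A A)
  Step 34: a a a a a a a a a a a a a a a a A A  =>  a a a a a a a a a a a a a a a a a A   (applied A -> a)
  Step 35: a a a a a a a a a a a a a a a a a A  =>  a a a a a a a a a a a a a a a a a A A   (applied A -> A A)
  Step 36: a a a a a a a a a a a a a a a a a A A  =>  a a a a a a a a a a a a a a a a a a A   (applied A -> a)
  Step 37: a a a a a a a a a a a a a a a a a a A  =>  a a a a a a a a a a a a a a a a a a a   (applied A -> a)
Final yield: a a a a a a a a a a a a a a a a a a a
Total rewrite steps: 37

37


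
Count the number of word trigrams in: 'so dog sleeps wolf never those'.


Word trigrams from [6] words:
  Trigram 1: (so dog sleeps)
  Trigram 2: (dog sleeps wolf)
  Trigram 3: (sleeps wolf never)
  Trigram 4: (wolf never those)
Total word trigrams: 6 - 2 = 4

4


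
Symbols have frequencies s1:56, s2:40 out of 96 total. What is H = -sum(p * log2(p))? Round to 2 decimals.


Computing entropy H = -sum(p_i * log2(p_i)):
  s1: p = 56/96 = 0.5833, -p*log2(p) = 0.4536
  s2: p = 40/96 = 0.4167, -p*log2(p) = 0.5263
H = sum of terms = 0.9799
Rounded to 2 decimals: 0.98

0.98


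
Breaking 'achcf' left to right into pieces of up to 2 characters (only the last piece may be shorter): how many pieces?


'achcf' has 5 characters.
Chunking with max size 2:
  Chunk 1: 'ac' (positions 0-1)
  Chunk 2: 'hc' (positions 2-3)
  Chunk 3: 'f' (positions 4-4)
Total chunks: ceil(5 / 2) = 3

3


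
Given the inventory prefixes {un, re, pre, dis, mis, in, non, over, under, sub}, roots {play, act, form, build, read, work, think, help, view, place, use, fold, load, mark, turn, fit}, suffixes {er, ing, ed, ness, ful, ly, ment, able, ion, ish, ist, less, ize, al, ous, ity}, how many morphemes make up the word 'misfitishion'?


Segmenting 'misfitishion' against the inventory:
  'mis' -> prefix (morpheme 1)
  'fit' -> root (morpheme 2)
  'ish' -> suffix (morpheme 3)
  'ion' -> suffix (morpheme 4)
Total morphemes: 4

4
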